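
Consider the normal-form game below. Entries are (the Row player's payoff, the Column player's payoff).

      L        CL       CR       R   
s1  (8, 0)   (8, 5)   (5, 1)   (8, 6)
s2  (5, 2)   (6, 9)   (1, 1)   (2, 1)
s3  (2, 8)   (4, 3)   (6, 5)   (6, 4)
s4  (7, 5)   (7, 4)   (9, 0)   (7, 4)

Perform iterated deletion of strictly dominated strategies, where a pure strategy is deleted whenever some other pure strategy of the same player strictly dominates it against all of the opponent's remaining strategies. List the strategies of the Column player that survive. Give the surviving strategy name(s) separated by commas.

R

For the Row player, s1 strictly dominates s2 on the remaining columns (L: 8>5, CL: 8>6, CR: 5>1, R: 8>2); eliminate s2.
The Row player's strategy s3 is strictly dominated by s4 (L: 7>2, CL: 7>4, CR: 9>6, R: 7>6) and is removed.
For the Column player, CL strictly dominates CR on the remaining rows (s1: 5>1, s4: 4>0); eliminate CR.
For the Row player, s1 strictly dominates s4 on the remaining columns (L: 8>7, CL: 8>7, R: 8>7); eliminate s4.
Column L is eliminated: CL beats it against every remaining row (s1: 5>0).
For the Column player, R strictly dominates CL on the remaining rows (s1: 6>5); eliminate CL.
Among the remaining strategies, none is strictly dominated by another pure strategy of the same player, so the elimination stops.
Surviving strategies — the Row player: {s1}; the Column player: {R}.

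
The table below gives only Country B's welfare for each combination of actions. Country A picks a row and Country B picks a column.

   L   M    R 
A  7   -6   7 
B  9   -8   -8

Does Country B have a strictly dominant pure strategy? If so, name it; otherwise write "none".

none

L fails to dominate R at A (7=7).
M fails to dominate L at A (-6<7).
R fails to dominate L at A (7=7).
No single strategy dominates all the others.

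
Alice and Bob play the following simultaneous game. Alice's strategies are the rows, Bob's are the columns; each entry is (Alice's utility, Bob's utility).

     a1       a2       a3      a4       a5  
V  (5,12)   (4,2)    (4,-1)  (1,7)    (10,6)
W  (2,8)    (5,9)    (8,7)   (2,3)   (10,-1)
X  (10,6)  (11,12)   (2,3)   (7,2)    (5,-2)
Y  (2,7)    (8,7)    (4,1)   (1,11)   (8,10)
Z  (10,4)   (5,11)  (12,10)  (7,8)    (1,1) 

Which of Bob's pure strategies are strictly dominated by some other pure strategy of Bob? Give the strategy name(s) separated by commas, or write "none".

a3, a5

a1 is not dominated — it holds its own against a2 at V (12>2); a3 at V (12>-1); a4 at V (12>7); a5 at V (12>6).
a2: no other strategy beats it everywhere (a1 at W (9>8); a3 at V (2>-1); a4 at W (9>3); a5 at W (9>-1)).
a2 strictly dominates a3 — V: 2>-1, W: 9>7, X: 12>3, Y: 7>1, Z: 11>10.
Nothing dominates a4: a1 at Y (11>7); a2 at V (7>2); a3 at V (7>-1); a5 at V (7>6).
a5: dominated, since a4 does at least as well everywhere (V: 7>6, W: 3>-1, X: 2>-2, Y: 11>10, Z: 8>1).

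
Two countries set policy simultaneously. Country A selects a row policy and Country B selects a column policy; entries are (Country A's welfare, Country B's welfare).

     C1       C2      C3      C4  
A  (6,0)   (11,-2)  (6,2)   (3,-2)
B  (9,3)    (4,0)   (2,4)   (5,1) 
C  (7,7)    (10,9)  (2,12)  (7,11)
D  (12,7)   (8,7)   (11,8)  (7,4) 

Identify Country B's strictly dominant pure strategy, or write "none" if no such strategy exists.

C3 vs C1: A: 2>0, B: 4>3, C: 12>7, D: 8>7.
C3 vs C2: A: 2>-2, B: 4>0, C: 12>9, D: 8>7.
C3 vs C4: A: 2>-2, B: 4>1, C: 12>11, D: 8>4.
C3 strictly beats every other strategy against every opponent action, so it is strictly dominant.

C3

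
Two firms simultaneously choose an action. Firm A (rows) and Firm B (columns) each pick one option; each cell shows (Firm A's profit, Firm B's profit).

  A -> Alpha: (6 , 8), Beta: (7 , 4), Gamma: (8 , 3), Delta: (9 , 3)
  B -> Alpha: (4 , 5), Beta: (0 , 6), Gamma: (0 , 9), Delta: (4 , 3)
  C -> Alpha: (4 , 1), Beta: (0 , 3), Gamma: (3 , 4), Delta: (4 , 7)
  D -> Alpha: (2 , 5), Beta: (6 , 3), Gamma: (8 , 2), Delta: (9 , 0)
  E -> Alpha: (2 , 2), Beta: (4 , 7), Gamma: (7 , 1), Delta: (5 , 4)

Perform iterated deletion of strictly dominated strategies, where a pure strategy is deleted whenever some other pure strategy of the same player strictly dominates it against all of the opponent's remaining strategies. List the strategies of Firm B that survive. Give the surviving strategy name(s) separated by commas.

Alpha

Firm A's strategy B is strictly dominated by A (Alpha: 6>4, Beta: 7>0, Gamma: 8>0, Delta: 9>4) and is removed.
Firm A's strategy C is strictly dominated by A (Alpha: 6>4, Beta: 7>0, Gamma: 8>3, Delta: 9>4) and is removed.
Row E is eliminated: A beats it against every remaining column (Alpha: 6>2, Beta: 7>4, Gamma: 8>7, Delta: 9>5).
Firm B's strategy Beta is strictly dominated by Alpha (A: 8>4, D: 5>3) and is removed.
For Firm B, Alpha strictly dominates Gamma on the remaining rows (A: 8>3, D: 5>2); eliminate Gamma.
Column Delta is eliminated: Alpha beats it against every remaining row (A: 8>3, D: 5>0).
Firm A's strategy D is strictly dominated by A (Alpha: 6>2) and is removed.
Among the remaining strategies, none is strictly dominated by another pure strategy of the same player, so the elimination stops.
Surviving strategies — Firm A: {A}; Firm B: {Alpha}.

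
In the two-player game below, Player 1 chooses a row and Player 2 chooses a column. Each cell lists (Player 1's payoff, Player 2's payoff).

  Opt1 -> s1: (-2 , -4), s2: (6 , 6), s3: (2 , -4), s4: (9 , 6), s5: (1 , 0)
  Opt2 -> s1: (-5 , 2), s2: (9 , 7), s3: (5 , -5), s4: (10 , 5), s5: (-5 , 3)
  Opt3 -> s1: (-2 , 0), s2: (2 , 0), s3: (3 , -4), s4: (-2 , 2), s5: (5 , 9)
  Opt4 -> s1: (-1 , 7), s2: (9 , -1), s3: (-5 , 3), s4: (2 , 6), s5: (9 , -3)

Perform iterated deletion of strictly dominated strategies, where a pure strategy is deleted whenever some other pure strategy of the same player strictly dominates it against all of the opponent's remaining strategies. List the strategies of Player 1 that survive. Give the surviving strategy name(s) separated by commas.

Opt1, Opt2, Opt4

Player 2's strategy s3 is strictly dominated by s4 (Opt1: 6>-4, Opt2: 5>-5, Opt3: 2>-4, Opt4: 6>3) and is removed.
Row Opt3 is eliminated: Opt4 beats it against every remaining column (s1: -1>-2, s2: 9>2, s4: 2>-2, s5: 9>5).
Player 2's strategy s5 is strictly dominated by s2 (Opt1: 6>0, Opt2: 7>3, Opt4: -1>-3) and is removed.
Among the remaining strategies, none is strictly dominated by another pure strategy of the same player, so the elimination stops.
Surviving strategies — Player 1: {Opt1, Opt2, Opt4}; Player 2: {s1, s2, s4}.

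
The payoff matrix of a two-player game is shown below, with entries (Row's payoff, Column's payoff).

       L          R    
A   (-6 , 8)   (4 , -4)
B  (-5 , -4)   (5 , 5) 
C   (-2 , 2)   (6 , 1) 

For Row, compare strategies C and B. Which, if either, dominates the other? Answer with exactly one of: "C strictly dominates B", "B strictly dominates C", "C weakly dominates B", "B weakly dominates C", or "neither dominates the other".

C strictly dominates B

C's payoffs vs B's, by Column's action — L: -2>-5, R: 6>5.
Every comparison favours C, so C strictly dominates B.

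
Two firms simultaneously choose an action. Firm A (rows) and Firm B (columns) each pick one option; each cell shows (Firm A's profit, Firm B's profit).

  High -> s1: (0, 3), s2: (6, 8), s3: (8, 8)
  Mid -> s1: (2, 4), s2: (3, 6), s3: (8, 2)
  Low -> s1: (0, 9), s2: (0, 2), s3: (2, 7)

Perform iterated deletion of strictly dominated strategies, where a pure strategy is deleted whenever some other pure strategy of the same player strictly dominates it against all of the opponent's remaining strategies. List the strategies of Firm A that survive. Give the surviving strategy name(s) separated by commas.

Row Low is eliminated: Mid beats it against every remaining column (s1: 2>0, s2: 3>0, s3: 8>2).
Firm B's strategy s1 is strictly dominated by s2 (High: 8>3, Mid: 6>4) and is removed.
Among the remaining strategies, none is strictly dominated by another pure strategy of the same player, so the elimination stops.
Surviving strategies — Firm A: {High, Mid}; Firm B: {s2, s3}.

High, Mid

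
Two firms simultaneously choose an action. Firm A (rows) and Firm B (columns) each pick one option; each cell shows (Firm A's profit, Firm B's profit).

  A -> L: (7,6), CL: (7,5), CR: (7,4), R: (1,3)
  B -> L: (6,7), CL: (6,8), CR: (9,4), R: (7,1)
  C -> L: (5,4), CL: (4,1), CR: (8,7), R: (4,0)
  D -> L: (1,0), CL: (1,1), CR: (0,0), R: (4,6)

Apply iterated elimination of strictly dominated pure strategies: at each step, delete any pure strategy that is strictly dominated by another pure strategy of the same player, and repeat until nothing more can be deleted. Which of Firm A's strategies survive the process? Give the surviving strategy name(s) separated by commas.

A

For Firm A, B strictly dominates C on the remaining columns (L: 6>5, CL: 6>4, CR: 9>8, R: 7>4); eliminate C.
Firm A's strategy D is strictly dominated by B (L: 6>1, CL: 6>1, CR: 9>0, R: 7>4) and is removed.
Firm B's strategy CR is strictly dominated by L (A: 6>4, B: 7>4) and is removed.
Firm B's strategy R is strictly dominated by L (A: 6>3, B: 7>1) and is removed.
For Firm A, A strictly dominates B on the remaining columns (L: 7>6, CL: 7>6); eliminate B.
Firm B's strategy CL is strictly dominated by L (A: 6>5) and is removed.
Among the remaining strategies, none is strictly dominated by another pure strategy of the same player, so the elimination stops.
Surviving strategies — Firm A: {A}; Firm B: {L}.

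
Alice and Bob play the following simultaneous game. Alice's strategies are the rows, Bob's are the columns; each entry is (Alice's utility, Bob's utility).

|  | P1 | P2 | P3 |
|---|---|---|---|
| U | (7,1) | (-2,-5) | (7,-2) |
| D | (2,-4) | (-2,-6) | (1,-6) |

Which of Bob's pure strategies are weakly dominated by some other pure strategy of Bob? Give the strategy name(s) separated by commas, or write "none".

P2, P3

P1: no other strategy beats it everywhere (P2 at U (1>-5); P3 at U (1>-2)).
P2 is weakly dominated by P1 (U: 1>-5, D: -4>-6).
P3: dominated, since P1 does at least as well everywhere (U: 1>-2, D: -4>-6).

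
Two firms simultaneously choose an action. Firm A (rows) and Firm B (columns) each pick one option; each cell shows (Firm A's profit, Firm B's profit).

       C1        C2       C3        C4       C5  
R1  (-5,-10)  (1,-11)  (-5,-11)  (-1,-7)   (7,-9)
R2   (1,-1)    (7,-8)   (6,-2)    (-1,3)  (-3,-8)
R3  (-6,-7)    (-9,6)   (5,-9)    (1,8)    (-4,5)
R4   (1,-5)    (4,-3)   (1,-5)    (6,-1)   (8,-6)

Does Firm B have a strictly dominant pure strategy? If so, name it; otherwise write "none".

C4 vs C1: R1: -7>-10, R2: 3>-1, R3: 8>-7, R4: -1>-5.
C4 vs C2: R1: -7>-11, R2: 3>-8, R3: 8>6, R4: -1>-3.
C4 vs C3: R1: -7>-11, R2: 3>-2, R3: 8>-9, R4: -1>-5.
C4 vs C5: R1: -7>-9, R2: 3>-8, R3: 8>5, R4: -1>-6.
C4 strictly beats every other strategy against every opponent action, so it is strictly dominant.

C4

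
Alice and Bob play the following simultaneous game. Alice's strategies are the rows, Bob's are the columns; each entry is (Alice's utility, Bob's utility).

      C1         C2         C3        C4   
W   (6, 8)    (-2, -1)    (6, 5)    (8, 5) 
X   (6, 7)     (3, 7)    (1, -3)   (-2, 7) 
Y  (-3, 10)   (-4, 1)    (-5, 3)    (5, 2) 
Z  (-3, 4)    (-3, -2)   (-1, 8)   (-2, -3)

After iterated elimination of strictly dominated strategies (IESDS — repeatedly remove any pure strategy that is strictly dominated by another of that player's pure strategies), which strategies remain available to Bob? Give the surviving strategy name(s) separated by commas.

Row Y is eliminated: W beats it against every remaining column (C1: 6>-3, C2: -2>-4, C3: 6>-5, C4: 8>5).
Row Z is eliminated: W beats it against every remaining column (C1: 6>-3, C2: -2>-3, C3: 6>-1, C4: 8>-2).
Bob's strategy C3 is strictly dominated by C1 (W: 8>5, X: 7>-3) and is removed.
Among the remaining strategies, none is strictly dominated by another pure strategy of the same player, so the elimination stops.
Surviving strategies — Alice: {W, X}; Bob: {C1, C2, C4}.

C1, C2, C4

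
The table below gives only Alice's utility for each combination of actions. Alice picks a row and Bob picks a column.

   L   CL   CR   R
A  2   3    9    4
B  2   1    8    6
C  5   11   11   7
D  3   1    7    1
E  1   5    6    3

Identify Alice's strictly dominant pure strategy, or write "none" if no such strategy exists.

C

C vs A: L: 5>2, CL: 11>3, CR: 11>9, R: 7>4.
C vs B: L: 5>2, CL: 11>1, CR: 11>8, R: 7>6.
C vs D: L: 5>3, CL: 11>1, CR: 11>7, R: 7>1.
C vs E: L: 5>1, CL: 11>5, CR: 11>6, R: 7>3.
C strictly beats every other strategy against every opponent action, so it is strictly dominant.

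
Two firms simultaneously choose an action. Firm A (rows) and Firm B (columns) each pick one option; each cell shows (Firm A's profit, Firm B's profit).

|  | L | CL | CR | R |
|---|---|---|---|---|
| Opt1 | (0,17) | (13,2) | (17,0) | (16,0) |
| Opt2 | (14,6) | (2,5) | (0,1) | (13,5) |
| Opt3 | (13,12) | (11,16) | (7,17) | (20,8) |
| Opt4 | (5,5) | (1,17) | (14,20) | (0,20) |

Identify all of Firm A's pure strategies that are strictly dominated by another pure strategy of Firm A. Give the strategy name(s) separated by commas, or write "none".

Nothing dominates Opt1: Opt2 at CL (13>2); Opt3 at CL (13>11); Opt4 at CL (13>1).
Opt2 is not dominated — it holds its own against Opt1 at L (14>0); Opt3 at L (14>13); Opt4 at L (14>5).
Opt3 is not dominated — it holds its own against Opt1 at L (13>0); Opt2 at CL (11>2); Opt4 at L (13>5).
Opt4 is not dominated — it holds its own against Opt1 at L (5>0); Opt2 at CR (14>0); Opt3 at CR (14>7).

none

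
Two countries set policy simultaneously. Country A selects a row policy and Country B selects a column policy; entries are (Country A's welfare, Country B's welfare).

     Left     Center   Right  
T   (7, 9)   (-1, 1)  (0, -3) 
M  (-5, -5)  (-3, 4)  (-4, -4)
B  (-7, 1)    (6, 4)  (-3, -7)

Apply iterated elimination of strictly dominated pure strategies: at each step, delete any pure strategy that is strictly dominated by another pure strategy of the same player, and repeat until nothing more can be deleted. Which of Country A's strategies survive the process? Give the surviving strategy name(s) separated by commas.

Row M is eliminated: T beats it against every remaining column (Left: 7>-5, Center: -1>-3, Right: 0>-4).
For Country B, Left strictly dominates Right on the remaining rows (T: 9>-3, B: 1>-7); eliminate Right.
Among the remaining strategies, none is strictly dominated by another pure strategy of the same player, so the elimination stops.
Surviving strategies — Country A: {T, B}; Country B: {Left, Center}.

T, B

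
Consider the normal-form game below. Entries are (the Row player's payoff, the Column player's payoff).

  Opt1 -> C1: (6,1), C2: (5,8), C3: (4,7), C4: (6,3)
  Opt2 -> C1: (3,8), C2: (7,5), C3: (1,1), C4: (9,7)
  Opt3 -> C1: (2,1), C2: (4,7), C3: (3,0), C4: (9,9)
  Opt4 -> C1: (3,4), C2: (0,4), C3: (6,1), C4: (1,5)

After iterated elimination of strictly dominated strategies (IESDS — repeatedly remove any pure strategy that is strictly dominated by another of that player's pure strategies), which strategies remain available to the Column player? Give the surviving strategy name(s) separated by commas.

The Column player's strategy C3 is strictly dominated by C2 (Opt1: 8>7, Opt2: 5>1, Opt3: 7>0, Opt4: 4>1) and is removed.
Row Opt4 is eliminated: Opt1 beats it against every remaining column (C1: 6>3, C2: 5>0, C4: 6>1).
Among the remaining strategies, none is strictly dominated by another pure strategy of the same player, so the elimination stops.
Surviving strategies — the Row player: {Opt1, Opt2, Opt3}; the Column player: {C1, C2, C4}.

C1, C2, C4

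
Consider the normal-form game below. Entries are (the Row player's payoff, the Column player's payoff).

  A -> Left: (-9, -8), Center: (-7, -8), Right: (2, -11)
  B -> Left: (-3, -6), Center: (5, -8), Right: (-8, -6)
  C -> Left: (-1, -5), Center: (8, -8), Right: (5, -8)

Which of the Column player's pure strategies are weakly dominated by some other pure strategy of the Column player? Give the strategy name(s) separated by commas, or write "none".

Nothing dominates Left: Center at B (-6>-8); Right at A (-8>-11).
Center is weakly dominated by Left (A: -8=-8, B: -6>-8, C: -5>-8).
Right is weakly dominated by Left (A: -8>-11, B: -6=-6, C: -5>-8).

Center, Right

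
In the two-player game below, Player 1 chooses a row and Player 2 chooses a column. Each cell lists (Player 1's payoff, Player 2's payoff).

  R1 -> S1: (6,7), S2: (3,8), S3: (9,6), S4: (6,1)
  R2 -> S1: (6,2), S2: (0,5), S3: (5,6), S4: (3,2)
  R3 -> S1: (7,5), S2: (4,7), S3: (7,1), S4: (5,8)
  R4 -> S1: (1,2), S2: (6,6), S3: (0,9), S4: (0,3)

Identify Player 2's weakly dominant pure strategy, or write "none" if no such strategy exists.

none

S1 fails to dominate S2 at R1 (7<8).
S2 fails to dominate S3 at R2 (5<6).
S3 fails to dominate S1 at R1 (6<7).
S4 fails to dominate S1 at R1 (1<7).
No single strategy dominates all the others.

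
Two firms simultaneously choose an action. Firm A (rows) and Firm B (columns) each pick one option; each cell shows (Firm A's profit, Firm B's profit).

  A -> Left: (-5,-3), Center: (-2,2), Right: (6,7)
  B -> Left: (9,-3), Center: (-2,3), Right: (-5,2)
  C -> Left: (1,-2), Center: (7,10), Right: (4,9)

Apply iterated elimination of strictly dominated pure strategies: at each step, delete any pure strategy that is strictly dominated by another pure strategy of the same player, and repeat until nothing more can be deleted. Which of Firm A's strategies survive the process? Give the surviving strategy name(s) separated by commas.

A, C

Firm B's strategy Left is strictly dominated by Center (A: 2>-3, B: 3>-3, C: 10>-2) and is removed.
Row B is eliminated: C beats it against every remaining column (Center: 7>-2, Right: 4>-5).
Among the remaining strategies, none is strictly dominated by another pure strategy of the same player, so the elimination stops.
Surviving strategies — Firm A: {A, C}; Firm B: {Center, Right}.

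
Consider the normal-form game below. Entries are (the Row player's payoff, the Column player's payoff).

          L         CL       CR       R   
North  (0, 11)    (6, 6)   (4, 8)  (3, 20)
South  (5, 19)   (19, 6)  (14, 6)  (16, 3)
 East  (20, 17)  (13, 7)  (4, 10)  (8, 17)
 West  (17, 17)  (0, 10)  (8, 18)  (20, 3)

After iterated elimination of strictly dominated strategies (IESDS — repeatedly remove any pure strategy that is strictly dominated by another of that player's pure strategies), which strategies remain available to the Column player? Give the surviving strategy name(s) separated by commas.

Row North is eliminated: South beats it against every remaining column (L: 5>0, CL: 19>6, CR: 14>4, R: 16>3).
For the Column player, L strictly dominates CL on the remaining rows (South: 19>6, East: 17>7, West: 17>10); eliminate CL.
Among the remaining strategies, none is strictly dominated by another pure strategy of the same player, so the elimination stops.
Surviving strategies — the Row player: {South, East, West}; the Column player: {L, CR, R}.

L, CR, R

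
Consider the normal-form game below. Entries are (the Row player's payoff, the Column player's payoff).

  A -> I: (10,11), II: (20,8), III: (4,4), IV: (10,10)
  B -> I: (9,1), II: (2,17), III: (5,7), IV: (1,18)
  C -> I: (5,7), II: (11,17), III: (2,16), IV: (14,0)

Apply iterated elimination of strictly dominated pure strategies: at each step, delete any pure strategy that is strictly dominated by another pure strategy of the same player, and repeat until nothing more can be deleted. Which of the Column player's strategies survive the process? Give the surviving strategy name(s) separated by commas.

The Column player's strategy III is strictly dominated by II (A: 8>4, B: 17>7, C: 17>16) and is removed.
Row B is eliminated: A beats it against every remaining column (I: 10>9, II: 20>2, IV: 10>1).
The Column player's strategy IV is strictly dominated by I (A: 11>10, C: 7>0) and is removed.
The Row player's strategy C is strictly dominated by A (I: 10>5, II: 20>11) and is removed.
Column II is eliminated: I beats it against every remaining row (A: 11>8).
Among the remaining strategies, none is strictly dominated by another pure strategy of the same player, so the elimination stops.
Surviving strategies — the Row player: {A}; the Column player: {I}.

I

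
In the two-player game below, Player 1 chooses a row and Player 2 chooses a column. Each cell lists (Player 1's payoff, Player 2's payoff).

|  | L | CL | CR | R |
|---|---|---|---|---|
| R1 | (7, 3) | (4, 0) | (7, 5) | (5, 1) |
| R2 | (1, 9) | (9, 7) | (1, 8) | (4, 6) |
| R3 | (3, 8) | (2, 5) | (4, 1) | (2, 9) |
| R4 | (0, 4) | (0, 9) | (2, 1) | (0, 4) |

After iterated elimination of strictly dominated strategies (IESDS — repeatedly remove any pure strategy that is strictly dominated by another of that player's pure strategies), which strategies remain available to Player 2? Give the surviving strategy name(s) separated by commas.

Row R3 is eliminated: R1 beats it against every remaining column (L: 7>3, CL: 4>2, CR: 7>4, R: 5>2).
Player 1's strategy R4 is strictly dominated by R1 (L: 7>0, CL: 4>0, CR: 7>2, R: 5>0) and is removed.
Player 2's strategy CL is strictly dominated by L (R1: 3>0, R2: 9>7) and is removed.
Row R2 is eliminated: R1 beats it against every remaining column (L: 7>1, CR: 7>1, R: 5>4).
Column L is eliminated: CR beats it against every remaining row (R1: 5>3).
Column R is eliminated: CR beats it against every remaining row (R1: 5>1).
Among the remaining strategies, none is strictly dominated by another pure strategy of the same player, so the elimination stops.
Surviving strategies — Player 1: {R1}; Player 2: {CR}.

CR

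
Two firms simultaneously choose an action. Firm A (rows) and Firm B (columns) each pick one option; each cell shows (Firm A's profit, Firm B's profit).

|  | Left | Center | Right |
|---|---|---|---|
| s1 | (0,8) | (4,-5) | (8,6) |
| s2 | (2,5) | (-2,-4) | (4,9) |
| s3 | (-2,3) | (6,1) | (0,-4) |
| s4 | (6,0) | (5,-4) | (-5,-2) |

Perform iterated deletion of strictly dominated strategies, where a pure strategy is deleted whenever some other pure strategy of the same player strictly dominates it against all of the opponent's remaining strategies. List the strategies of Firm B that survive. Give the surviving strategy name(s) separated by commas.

Left, Right

For Firm B, Left strictly dominates Center on the remaining rows (s1: 8>-5, s2: 5>-4, s3: 3>1, s4: 0>-4); eliminate Center.
For Firm A, s1 strictly dominates s3 on the remaining columns (Left: 0>-2, Right: 8>0); eliminate s3.
Among the remaining strategies, none is strictly dominated by another pure strategy of the same player, so the elimination stops.
Surviving strategies — Firm A: {s1, s2, s4}; Firm B: {Left, Right}.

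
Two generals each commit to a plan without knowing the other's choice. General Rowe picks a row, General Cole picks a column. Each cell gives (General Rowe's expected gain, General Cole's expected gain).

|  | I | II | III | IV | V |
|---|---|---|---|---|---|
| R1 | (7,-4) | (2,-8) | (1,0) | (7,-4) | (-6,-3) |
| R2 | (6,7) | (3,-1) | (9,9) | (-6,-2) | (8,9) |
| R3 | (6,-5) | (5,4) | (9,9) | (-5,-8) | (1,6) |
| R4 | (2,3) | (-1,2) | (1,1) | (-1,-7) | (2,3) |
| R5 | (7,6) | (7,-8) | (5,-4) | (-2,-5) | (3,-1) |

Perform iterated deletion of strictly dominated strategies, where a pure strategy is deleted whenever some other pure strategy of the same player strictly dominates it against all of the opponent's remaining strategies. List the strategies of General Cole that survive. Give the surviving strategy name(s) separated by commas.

I, III, V

General Cole's strategy II is strictly dominated by V (R1: -3>-8, R2: 9>-1, R3: 6>4, R4: 3>2, R5: -1>-8) and is removed.
General Cole's strategy IV is strictly dominated by III (R1: 0>-4, R2: 9>-2, R3: 9>-8, R4: 1>-7, R5: -4>-5) and is removed.
Row R4 is eliminated: R2 beats it against every remaining column (I: 6>2, III: 9>1, V: 8>2).
Among the remaining strategies, none is strictly dominated by another pure strategy of the same player, so the elimination stops.
Surviving strategies — General Rowe: {R1, R2, R3, R5}; General Cole: {I, III, V}.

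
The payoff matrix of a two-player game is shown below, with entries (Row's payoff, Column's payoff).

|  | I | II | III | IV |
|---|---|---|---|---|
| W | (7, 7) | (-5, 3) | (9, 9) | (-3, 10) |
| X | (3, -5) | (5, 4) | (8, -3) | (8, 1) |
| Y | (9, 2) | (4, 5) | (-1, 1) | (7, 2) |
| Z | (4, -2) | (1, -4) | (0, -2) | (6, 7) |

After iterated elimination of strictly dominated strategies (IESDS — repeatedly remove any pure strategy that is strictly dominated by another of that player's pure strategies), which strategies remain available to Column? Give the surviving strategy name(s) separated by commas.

Column III is eliminated: IV beats it against every remaining row (W: 10>9, X: 1>-3, Y: 2>1, Z: 7>-2).
For Row, Y strictly dominates W on the remaining columns (I: 9>7, II: 4>-5, IV: 7>-3); eliminate W.
Row's strategy Z is strictly dominated by Y (I: 9>4, II: 4>1, IV: 7>6) and is removed.
Column I is eliminated: II beats it against every remaining row (X: 4>-5, Y: 5>2).
Row Y is eliminated: X beats it against every remaining column (II: 5>4, IV: 8>7).
For Column, II strictly dominates IV on the remaining rows (X: 4>1); eliminate IV.
Among the remaining strategies, none is strictly dominated by another pure strategy of the same player, so the elimination stops.
Surviving strategies — Row: {X}; Column: {II}.

II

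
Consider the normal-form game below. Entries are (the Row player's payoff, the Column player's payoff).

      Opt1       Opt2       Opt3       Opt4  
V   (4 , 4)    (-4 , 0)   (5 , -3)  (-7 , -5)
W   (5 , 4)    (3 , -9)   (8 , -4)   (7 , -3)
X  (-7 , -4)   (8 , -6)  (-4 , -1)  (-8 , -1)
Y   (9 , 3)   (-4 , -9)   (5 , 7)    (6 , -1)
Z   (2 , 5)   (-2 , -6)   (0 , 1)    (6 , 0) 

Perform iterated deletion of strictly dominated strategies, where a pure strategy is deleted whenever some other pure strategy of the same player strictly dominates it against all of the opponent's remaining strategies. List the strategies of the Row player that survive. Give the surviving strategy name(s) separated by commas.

W, Y

The Row player's strategy V is strictly dominated by W (Opt1: 5>4, Opt2: 3>-4, Opt3: 8>5, Opt4: 7>-7) and is removed.
For the Row player, W strictly dominates Z on the remaining columns (Opt1: 5>2, Opt2: 3>-2, Opt3: 8>0, Opt4: 7>6); eliminate Z.
The Column player's strategy Opt2 is strictly dominated by Opt1 (W: 4>-9, X: -4>-6, Y: 3>-9) and is removed.
For the Row player, W strictly dominates X on the remaining columns (Opt1: 5>-7, Opt3: 8>-4, Opt4: 7>-8); eliminate X.
The Column player's strategy Opt4 is strictly dominated by Opt1 (W: 4>-3, Y: 3>-1) and is removed.
Among the remaining strategies, none is strictly dominated by another pure strategy of the same player, so the elimination stops.
Surviving strategies — the Row player: {W, Y}; the Column player: {Opt1, Opt3}.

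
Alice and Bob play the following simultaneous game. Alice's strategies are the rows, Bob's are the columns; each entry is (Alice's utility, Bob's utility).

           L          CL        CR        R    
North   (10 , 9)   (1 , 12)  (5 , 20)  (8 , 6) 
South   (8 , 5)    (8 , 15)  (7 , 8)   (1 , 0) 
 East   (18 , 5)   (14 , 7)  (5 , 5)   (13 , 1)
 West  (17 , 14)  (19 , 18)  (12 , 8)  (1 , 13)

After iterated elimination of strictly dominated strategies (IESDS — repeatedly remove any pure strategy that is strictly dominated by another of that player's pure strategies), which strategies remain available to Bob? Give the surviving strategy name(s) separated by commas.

CL

For Bob, CL strictly dominates L on the remaining rows (North: 12>9, South: 15>5, East: 7>5, West: 18>14); eliminate L.
For Bob, CL strictly dominates R on the remaining rows (North: 12>6, South: 15>0, East: 7>1, West: 18>13); eliminate R.
Alice's strategy North is strictly dominated by South (CL: 8>1, CR: 7>5) and is removed.
Row South is eliminated: West beats it against every remaining column (CL: 19>8, CR: 12>7).
For Alice, West strictly dominates East on the remaining columns (CL: 19>14, CR: 12>5); eliminate East.
Column CR is eliminated: CL beats it against every remaining row (West: 18>8).
Among the remaining strategies, none is strictly dominated by another pure strategy of the same player, so the elimination stops.
Surviving strategies — Alice: {West}; Bob: {CL}.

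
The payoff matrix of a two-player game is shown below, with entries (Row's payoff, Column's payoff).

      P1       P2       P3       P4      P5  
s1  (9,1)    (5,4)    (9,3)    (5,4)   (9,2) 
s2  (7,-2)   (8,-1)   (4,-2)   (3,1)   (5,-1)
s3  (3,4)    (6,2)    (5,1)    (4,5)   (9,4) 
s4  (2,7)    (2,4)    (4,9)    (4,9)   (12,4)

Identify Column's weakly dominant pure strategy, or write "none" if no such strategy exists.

P4 vs P1: s1: 4>1, s2: 1>-2, s3: 5>4, s4: 9>7.
P4 vs P2: s1: 4=4, s2: 1>-1, s3: 5>2, s4: 9>4.
P4 vs P3: s1: 4>3, s2: 1>-2, s3: 5>1, s4: 9=9.
P4 vs P5: s1: 4>2, s2: 1>-1, s3: 5>4, s4: 9>4.
P4 is at least as good as every other strategy against every opponent action, so it is weakly dominant.

P4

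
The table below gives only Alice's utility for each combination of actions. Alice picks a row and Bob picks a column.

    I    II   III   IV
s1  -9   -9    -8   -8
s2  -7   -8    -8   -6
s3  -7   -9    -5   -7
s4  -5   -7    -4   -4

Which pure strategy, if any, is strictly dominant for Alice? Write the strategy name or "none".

s4 vs s1: I: -5>-9, II: -7>-9, III: -4>-8, IV: -4>-8.
s4 vs s2: I: -5>-7, II: -7>-8, III: -4>-8, IV: -4>-6.
s4 vs s3: I: -5>-7, II: -7>-9, III: -4>-5, IV: -4>-7.
s4 strictly beats every other strategy against every opponent action, so it is strictly dominant.

s4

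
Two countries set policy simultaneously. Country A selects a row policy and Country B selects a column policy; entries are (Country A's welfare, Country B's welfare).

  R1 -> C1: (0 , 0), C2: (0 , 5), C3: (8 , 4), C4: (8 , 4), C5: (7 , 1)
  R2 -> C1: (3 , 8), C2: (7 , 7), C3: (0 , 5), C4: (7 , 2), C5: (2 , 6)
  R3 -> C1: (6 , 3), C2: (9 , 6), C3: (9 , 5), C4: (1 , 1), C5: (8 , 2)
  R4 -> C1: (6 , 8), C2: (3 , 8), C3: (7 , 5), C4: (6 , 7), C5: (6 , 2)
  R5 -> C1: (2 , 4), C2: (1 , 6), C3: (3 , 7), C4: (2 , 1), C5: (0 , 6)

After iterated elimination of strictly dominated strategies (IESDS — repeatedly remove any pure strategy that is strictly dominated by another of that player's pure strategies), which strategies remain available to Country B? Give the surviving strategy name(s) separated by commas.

Row R5 is eliminated: R4 beats it against every remaining column (C1: 6>2, C2: 3>1, C3: 7>3, C4: 6>2, C5: 6>0).
For Country B, C2 strictly dominates C3 on the remaining rows (R1: 5>4, R2: 7>5, R3: 6>5, R4: 8>5); eliminate C3.
Country B's strategy C4 is strictly dominated by C2 (R1: 5>4, R2: 7>2, R3: 6>1, R4: 8>7) and is removed.
Row R1 is eliminated: R3 beats it against every remaining column (C1: 6>0, C2: 9>0, C5: 8>7).
For Country A, R3 strictly dominates R2 on the remaining columns (C1: 6>3, C2: 9>7, C5: 8>2); eliminate R2.
Column C5 is eliminated: C1 beats it against every remaining row (R3: 3>2, R4: 8>2).
Among the remaining strategies, none is strictly dominated by another pure strategy of the same player, so the elimination stops.
Surviving strategies — Country A: {R3, R4}; Country B: {C1, C2}.

C1, C2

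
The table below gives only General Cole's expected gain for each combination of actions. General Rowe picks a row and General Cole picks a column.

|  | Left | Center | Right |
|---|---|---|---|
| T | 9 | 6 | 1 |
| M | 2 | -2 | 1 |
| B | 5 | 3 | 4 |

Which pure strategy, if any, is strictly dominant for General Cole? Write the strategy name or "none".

Left

Left vs Center: T: 9>6, M: 2>-2, B: 5>3.
Left vs Right: T: 9>1, M: 2>1, B: 5>4.
Left strictly beats every other strategy against every opponent action, so it is strictly dominant.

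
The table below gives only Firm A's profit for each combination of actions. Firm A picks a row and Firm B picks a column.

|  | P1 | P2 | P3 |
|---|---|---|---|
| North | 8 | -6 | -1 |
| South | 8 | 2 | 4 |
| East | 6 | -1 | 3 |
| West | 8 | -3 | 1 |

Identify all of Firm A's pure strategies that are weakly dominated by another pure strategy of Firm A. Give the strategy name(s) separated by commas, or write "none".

North, East, West

North: dominated, since South does at least as well everywhere (P1: 8=8, P2: 2>-6, P3: 4>-1).
South is not dominated — it holds its own against North at P2 (2>-6); East at P1 (8>6); West at P2 (2>-3).
East: dominated, since South does at least as well everywhere (P1: 8>6, P2: 2>-1, P3: 4>3).
South weakly dominates West — P1: 8=8, P2: 2>-3, P3: 4>1.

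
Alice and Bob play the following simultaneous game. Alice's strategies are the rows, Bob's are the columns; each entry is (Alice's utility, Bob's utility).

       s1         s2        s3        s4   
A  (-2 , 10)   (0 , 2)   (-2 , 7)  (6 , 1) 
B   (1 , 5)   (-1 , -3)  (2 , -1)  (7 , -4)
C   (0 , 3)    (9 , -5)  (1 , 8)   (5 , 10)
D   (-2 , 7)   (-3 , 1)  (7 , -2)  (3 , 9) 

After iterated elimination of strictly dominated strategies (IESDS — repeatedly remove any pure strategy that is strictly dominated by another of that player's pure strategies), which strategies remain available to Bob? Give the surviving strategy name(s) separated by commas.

For Bob, s1 strictly dominates s2 on the remaining rows (A: 10>2, B: 5>-3, C: 3>-5, D: 7>1); eliminate s2.
For Alice, B strictly dominates A on the remaining columns (s1: 1>-2, s3: 2>-2, s4: 7>6); eliminate A.
For Alice, B strictly dominates C on the remaining columns (s1: 1>0, s3: 2>1, s4: 7>5); eliminate C.
Bob's strategy s3 is strictly dominated by s1 (B: 5>-1, D: 7>-2) and is removed.
For Alice, B strictly dominates D on the remaining columns (s1: 1>-2, s4: 7>3); eliminate D.
Column s4 is eliminated: s1 beats it against every remaining row (B: 5>-4).
Among the remaining strategies, none is strictly dominated by another pure strategy of the same player, so the elimination stops.
Surviving strategies — Alice: {B}; Bob: {s1}.

s1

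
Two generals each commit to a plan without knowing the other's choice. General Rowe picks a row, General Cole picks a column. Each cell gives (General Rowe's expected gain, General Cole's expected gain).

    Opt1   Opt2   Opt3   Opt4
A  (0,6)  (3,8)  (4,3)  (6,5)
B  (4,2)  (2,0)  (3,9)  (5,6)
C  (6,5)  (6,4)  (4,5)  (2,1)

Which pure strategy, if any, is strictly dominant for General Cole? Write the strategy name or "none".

none

Opt1 fails to dominate Opt2 at A (6<8).
Opt2 fails to dominate Opt1 at B (0<2).
Opt3 fails to dominate Opt1 at A (3<6).
Opt4 fails to dominate Opt1 at A (5<6).
No single strategy dominates all the others.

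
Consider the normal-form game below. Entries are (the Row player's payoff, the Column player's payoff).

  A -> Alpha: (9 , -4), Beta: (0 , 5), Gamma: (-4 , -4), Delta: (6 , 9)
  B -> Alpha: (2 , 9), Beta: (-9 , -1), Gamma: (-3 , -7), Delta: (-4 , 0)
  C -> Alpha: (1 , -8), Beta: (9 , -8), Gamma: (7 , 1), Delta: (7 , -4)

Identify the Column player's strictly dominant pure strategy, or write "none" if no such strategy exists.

Alpha fails to dominate Beta at A (-4<5).
Beta fails to dominate Alpha at B (-1<9).
Gamma fails to dominate Alpha at A (-4=-4).
Delta fails to dominate Alpha at B (0<9).
No single strategy dominates all the others.

none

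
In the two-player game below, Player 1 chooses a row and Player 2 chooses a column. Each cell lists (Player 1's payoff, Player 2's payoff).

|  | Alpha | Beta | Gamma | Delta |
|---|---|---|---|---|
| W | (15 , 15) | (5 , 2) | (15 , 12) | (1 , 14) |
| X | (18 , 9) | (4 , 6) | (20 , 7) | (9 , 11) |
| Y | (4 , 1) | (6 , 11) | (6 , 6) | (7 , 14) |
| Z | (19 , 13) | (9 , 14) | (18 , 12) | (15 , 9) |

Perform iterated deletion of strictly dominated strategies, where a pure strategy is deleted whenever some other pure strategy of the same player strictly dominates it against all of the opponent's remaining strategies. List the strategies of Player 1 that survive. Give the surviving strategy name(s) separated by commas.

Z

Row W is eliminated: Z beats it against every remaining column (Alpha: 19>15, Beta: 9>5, Gamma: 18>15, Delta: 15>1).
Row Y is eliminated: Z beats it against every remaining column (Alpha: 19>4, Beta: 9>6, Gamma: 18>6, Delta: 15>7).
Column Gamma is eliminated: Alpha beats it against every remaining row (X: 9>7, Z: 13>12).
Row X is eliminated: Z beats it against every remaining column (Alpha: 19>18, Beta: 9>4, Delta: 15>9).
Player 2's strategy Alpha is strictly dominated by Beta (Z: 14>13) and is removed.
Player 2's strategy Delta is strictly dominated by Beta (Z: 14>9) and is removed.
Among the remaining strategies, none is strictly dominated by another pure strategy of the same player, so the elimination stops.
Surviving strategies — Player 1: {Z}; Player 2: {Beta}.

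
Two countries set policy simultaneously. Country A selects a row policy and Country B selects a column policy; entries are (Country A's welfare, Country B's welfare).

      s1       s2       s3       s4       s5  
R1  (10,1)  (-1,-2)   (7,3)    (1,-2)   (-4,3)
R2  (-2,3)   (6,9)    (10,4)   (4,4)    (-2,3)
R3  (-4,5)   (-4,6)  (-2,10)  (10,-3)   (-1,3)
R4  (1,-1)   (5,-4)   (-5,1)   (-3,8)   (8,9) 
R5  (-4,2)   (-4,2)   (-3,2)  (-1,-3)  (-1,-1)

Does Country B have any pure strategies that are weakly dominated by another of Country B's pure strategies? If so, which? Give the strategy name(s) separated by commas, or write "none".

s1

s1: dominated, since s3 does at least as well everywhere (R1: 3>1, R2: 4>3, R3: 10>5, R4: 1>-1, R5: 2=2).
s2: no other strategy beats it everywhere (s1 at R2 (9>3); s3 at R2 (9>4); s4 at R2 (9>4); s5 at R2 (9>3)).
s3 is not dominated — it holds its own against s1 at R1 (3>1); s2 at R1 (3>-2); s4 at R1 (3>-2); s5 at R2 (4>3).
s4: no other strategy beats it everywhere (s1 at R2 (4>3); s2 at R4 (8>-4); s3 at R4 (8>1); s5 at R2 (4>3)).
Nothing dominates s5: s1 at R1 (3>1); s2 at R1 (3>-2); s3 at R4 (9>1); s4 at R1 (3>-2).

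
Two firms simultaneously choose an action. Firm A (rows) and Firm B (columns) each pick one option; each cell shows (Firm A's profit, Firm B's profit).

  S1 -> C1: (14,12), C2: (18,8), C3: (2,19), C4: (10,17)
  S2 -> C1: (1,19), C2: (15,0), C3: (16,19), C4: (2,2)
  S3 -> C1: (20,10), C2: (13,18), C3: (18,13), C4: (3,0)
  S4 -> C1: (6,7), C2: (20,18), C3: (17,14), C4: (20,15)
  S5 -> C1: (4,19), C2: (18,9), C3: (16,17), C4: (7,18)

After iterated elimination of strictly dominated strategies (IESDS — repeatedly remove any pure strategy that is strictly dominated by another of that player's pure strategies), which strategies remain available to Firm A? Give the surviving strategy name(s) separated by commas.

S4

Row S2 is eliminated: S4 beats it against every remaining column (C1: 6>1, C2: 20>15, C3: 17>16, C4: 20>2).
Row S5 is eliminated: S4 beats it against every remaining column (C1: 6>4, C2: 20>18, C3: 17>16, C4: 20>7).
Firm B's strategy C1 is strictly dominated by C3 (S1: 19>12, S3: 13>10, S4: 14>7) and is removed.
Firm A's strategy S1 is strictly dominated by S4 (C2: 20>18, C3: 17>2, C4: 20>10) and is removed.
Column C3 is eliminated: C2 beats it against every remaining row (S3: 18>13, S4: 18>14).
For Firm A, S4 strictly dominates S3 on the remaining columns (C2: 20>13, C4: 20>3); eliminate S3.
Column C4 is eliminated: C2 beats it against every remaining row (S4: 18>15).
Among the remaining strategies, none is strictly dominated by another pure strategy of the same player, so the elimination stops.
Surviving strategies — Firm A: {S4}; Firm B: {C2}.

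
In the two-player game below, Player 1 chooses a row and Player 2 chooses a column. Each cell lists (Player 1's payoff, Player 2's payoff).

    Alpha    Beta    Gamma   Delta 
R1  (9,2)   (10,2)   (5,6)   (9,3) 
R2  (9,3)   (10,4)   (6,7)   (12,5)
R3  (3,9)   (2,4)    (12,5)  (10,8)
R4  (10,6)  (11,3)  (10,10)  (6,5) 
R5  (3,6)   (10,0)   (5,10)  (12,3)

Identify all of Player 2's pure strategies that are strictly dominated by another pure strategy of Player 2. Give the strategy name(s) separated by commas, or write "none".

Alpha is not dominated — it holds its own against Beta at R1 (2=2); Gamma at R3 (9>5); Delta at R3 (9>8).
Beta: dominated, since Gamma does at least as well everywhere (R1: 6>2, R2: 7>4, R3: 5>4, R4: 10>3, R5: 10>0).
Gamma is not dominated — it holds its own against Alpha at R1 (6>2); Beta at R1 (6>2); Delta at R1 (6>3).
Delta: no other strategy beats it everywhere (Alpha at R1 (3>2); Beta at R1 (3>2); Gamma at R3 (8>5)).

Beta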